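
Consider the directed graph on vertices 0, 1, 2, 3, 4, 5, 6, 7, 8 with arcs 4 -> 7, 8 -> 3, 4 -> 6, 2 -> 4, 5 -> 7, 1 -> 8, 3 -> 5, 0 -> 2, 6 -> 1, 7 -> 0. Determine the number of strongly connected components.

{0, 1, 2, 3, 4, 5, 6, 7, 8} are all mutually reachable — one SCC of size 9.
That gives 1 strongly connected component.

1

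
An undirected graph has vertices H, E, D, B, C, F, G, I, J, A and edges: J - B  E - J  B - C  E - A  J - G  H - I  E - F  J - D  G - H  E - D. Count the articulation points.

Removing B increases the component count from 1 to 2, so B is a cut vertex.
Removing E increases the component count from 1 to 3, so E is a cut vertex.
Removing G increases the component count from 1 to 2, so G is a cut vertex.
Likewise H, J are cut vertices.
By contrast removing D leaves 1 component; it is not a cut vertex. No other vertex is a cut vertex either.

5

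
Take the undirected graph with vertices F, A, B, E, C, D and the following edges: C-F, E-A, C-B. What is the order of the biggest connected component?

D is isolated — a component by itself.
Starting from A we can reach A, E. That is one component of size 2.
Starting from B we can reach B, C, F. That is one component of size 3.
The largest has 3 vertices.

3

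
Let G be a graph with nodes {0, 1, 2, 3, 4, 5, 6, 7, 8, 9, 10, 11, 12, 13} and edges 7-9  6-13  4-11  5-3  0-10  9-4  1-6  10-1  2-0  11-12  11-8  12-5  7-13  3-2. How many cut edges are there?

The edges on the cycle 7-9-4-11-12-5-3-2-0-10-1-6-13-7 are not bridges since each lies on that cycle.
But removing 11-8 disconnects 11 from 8 — this is a bridge.

1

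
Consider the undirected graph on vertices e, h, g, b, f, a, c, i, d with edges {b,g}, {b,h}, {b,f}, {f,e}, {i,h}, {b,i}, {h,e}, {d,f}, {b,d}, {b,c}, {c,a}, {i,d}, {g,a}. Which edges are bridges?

The edges on the cycle b-i-h-b are not bridges since each lies on that cycle.
Every edge lies on some cycle, so there are no bridges.

none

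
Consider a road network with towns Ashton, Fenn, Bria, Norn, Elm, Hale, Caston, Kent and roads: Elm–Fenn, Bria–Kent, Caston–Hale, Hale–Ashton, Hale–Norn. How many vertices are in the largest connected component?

Starting from Bria we can reach Bria, Kent. That is one component of size 2.
Starting from Elm we can reach Elm, Fenn. That is one component of size 2.
Starting from Hale we can reach Hale, Norn, Ashton, Caston. That is one component of size 4.
The largest has 4 vertices.

4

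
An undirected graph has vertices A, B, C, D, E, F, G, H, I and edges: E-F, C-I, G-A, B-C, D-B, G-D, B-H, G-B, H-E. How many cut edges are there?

The edges on the cycle G-D-B-G are not bridges since each lies on that cycle.
But removing C-I disconnects C from I; removing B-H disconnects B from H; removing H-E disconnects H from E; removing G-A disconnects G from A — these are bridges.
In total 6 edges are bridges.

6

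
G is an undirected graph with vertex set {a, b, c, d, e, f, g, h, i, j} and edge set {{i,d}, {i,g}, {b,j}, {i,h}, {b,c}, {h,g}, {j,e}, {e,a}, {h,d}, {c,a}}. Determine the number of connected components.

3

f is isolated — a component by itself.
Starting from d we can reach d, g, h, i. That is one component of size 4.
Starting from a we can reach a, b, c, e, j. That is one component of size 5.
Total: 3 components.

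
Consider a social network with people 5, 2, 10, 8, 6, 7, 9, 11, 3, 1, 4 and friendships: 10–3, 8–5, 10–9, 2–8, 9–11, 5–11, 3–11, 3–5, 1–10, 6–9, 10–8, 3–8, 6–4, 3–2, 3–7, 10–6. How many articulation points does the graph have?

Removing 3 increases the component count from 1 to 2, so 3 is a cut vertex.
Removing 6 increases the component count from 1 to 2, so 6 is a cut vertex.
Removing 10 increases the component count from 1 to 2, so 10 is a cut vertex.
By contrast removing 2 leaves 1 component; it is not a cut vertex. No other vertex is a cut vertex either.

3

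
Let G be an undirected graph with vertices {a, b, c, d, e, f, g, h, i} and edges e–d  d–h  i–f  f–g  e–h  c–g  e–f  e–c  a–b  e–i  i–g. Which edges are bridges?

The edges on the cycle e-d-h-e are not bridges since each lies on that cycle.
But removing b–a disconnects b from a — this is a bridge.

a-b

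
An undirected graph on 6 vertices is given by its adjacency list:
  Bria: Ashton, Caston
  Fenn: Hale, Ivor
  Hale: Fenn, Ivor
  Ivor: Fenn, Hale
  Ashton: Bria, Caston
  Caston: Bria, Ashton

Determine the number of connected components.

Starting from Bria we can reach Bria, Ashton, Caston. That is one component of size 3.
Starting from Fenn we can reach Fenn, Hale, Ivor. That is one component of size 3.
Total: 2 components.

2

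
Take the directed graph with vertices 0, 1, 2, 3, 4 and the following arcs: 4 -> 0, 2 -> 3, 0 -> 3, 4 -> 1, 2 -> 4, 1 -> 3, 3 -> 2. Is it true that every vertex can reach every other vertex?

Yes

From 4 we can reach every vertex (0, 1, 2, 3, 4), and every vertex can reach 4 (0, 1, 2, 3, 4). So the whole graph is one strongly connected component.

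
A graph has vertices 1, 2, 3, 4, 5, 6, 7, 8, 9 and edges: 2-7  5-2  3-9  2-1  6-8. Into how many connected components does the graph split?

4

4 is isolated — a component by itself.
Starting from 3 we can reach 3, 9. That is one component of size 2.
Starting from 6 we can reach 6, 8. That is one component of size 2.
Starting from 1 we can reach 1, 2, 5, 7. That is one component of size 4.
Total: 4 components.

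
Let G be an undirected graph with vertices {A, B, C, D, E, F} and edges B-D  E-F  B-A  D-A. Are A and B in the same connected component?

Yes

From A we can reach A, B, D, which includes B.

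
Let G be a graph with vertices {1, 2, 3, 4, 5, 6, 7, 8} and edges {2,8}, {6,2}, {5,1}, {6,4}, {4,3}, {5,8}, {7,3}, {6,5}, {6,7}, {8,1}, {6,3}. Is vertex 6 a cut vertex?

Deleting 6 raises the number of components from 1 to 2, so 6 is a cut vertex.

Yes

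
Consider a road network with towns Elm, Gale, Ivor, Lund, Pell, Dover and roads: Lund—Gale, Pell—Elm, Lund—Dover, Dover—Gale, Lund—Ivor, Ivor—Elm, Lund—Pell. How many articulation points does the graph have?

Removing Lund increases the component count from 1 to 2, so Lund is a cut vertex.
By contrast removing Dover leaves 1 component; it is not a cut vertex. No other vertex is a cut vertex either.

1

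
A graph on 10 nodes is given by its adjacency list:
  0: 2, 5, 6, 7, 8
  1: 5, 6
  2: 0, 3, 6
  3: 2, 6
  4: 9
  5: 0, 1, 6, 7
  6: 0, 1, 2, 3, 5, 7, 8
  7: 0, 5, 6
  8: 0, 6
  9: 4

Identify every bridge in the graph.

The edges on the cycle 5-6-1-5 are not bridges since each lies on that cycle.
But removing 9-4 disconnects 9 from 4 — this is a bridge.

4-9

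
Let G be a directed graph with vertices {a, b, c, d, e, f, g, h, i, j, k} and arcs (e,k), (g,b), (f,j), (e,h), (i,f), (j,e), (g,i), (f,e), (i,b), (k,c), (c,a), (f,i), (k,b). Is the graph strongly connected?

No

There is no directed path from g to d, so the graph is not strongly connected.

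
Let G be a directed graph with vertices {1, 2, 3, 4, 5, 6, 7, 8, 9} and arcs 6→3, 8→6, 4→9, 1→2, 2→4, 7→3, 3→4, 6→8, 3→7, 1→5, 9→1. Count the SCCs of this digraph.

{1, 2, 4, 9} are all mutually reachable — one SCC of size 4.
{3, 7} are all mutually reachable — one SCC of size 2.
{6, 8} are all mutually reachable — one SCC of size 2.
{5} is an SCC by itself.
That gives 4 strongly connected components.

4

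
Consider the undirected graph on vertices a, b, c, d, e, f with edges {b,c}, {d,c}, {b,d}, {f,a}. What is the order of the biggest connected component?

e is isolated — a component by itself.
Starting from a we can reach a, f. That is one component of size 2.
Starting from b we can reach b, c, d. That is one component of size 3.
The largest has 3 vertices.

3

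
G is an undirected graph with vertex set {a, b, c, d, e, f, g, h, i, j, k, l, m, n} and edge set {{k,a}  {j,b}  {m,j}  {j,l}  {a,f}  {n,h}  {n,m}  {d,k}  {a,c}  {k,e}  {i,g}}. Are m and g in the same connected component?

The component containing m is {b, h, j, l, m, n}, and g is not in it.

No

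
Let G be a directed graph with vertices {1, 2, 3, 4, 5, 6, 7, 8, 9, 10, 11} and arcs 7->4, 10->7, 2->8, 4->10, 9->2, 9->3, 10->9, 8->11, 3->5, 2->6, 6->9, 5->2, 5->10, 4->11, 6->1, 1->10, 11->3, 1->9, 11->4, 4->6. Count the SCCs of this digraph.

1

{1, 2, 3, 4, 5, 6, 7, 8, 9, 10, 11} are all mutually reachable — one SCC of size 11.
That gives 1 strongly connected component.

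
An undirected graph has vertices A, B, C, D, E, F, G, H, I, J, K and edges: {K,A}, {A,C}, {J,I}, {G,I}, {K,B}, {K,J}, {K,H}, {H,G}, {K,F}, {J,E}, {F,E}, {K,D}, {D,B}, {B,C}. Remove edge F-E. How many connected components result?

1

F and E are still connected via F-K-J-E, so the component count stays at 1.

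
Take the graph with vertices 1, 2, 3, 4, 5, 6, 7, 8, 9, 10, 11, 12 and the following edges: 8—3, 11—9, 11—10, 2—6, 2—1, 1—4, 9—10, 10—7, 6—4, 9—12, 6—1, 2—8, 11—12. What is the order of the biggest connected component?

5 is isolated — a component by itself.
Starting from 7 we can reach 7, 9, 10, 11, 12. That is one component of size 5.
Starting from 1 we can reach 1, 2, 3, 4, 6, 8. That is one component of size 6.
The largest has 6 vertices.

6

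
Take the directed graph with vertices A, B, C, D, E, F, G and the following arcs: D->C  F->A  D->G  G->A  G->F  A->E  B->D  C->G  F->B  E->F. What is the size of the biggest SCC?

7

{A, B, C, D, E, F, G} are all mutually reachable — one SCC of size 7.
The largest has 7 vertices.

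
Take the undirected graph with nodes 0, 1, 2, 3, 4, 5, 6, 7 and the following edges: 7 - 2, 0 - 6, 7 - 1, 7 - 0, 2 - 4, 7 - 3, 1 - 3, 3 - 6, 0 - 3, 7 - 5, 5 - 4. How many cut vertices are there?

Removing 7 increases the component count from 1 to 2, so 7 is a cut vertex.
By contrast removing 3 leaves 1 component; it is not a cut vertex. No other vertex is a cut vertex either.

1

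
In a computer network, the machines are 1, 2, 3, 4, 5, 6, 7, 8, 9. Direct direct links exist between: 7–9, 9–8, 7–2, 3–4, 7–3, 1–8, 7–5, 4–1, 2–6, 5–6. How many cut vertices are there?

1

Removing 7 increases the component count from 1 to 2, so 7 is a cut vertex.
By contrast removing 9 leaves 1 component; it is not a cut vertex. No other vertex is a cut vertex either.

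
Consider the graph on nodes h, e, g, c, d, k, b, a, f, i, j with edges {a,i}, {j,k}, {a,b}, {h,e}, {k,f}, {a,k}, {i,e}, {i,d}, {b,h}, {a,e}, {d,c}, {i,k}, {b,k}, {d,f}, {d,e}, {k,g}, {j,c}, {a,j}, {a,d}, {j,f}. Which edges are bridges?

The edges on the cycle a-i-d-c-j-a are not bridges since each lies on that cycle.
But removing k-g disconnects k from g — this is a bridge.

g-k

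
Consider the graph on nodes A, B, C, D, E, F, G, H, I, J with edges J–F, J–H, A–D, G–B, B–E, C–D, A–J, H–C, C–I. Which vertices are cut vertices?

B, C, J

Removing B increases the component count from 2 to 3, so B is a cut vertex.
Removing C increases the component count from 2 to 3, so C is a cut vertex.
Removing J increases the component count from 2 to 3, so J is a cut vertex.
By contrast removing F leaves 2 components; it is not a cut vertex. No other vertex is a cut vertex either.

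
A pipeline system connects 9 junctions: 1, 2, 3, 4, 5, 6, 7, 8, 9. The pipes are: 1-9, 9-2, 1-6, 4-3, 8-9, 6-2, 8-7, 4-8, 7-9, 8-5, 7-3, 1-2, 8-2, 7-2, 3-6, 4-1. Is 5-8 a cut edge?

Yes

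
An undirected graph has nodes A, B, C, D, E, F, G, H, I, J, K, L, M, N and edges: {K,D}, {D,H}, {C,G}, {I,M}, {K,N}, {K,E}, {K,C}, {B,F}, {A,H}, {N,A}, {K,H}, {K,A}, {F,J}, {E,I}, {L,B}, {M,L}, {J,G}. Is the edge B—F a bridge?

After removing B—F, the path B-L-M-I-E-K-C-G-J-F still connects them, so the edge is not a bridge.

No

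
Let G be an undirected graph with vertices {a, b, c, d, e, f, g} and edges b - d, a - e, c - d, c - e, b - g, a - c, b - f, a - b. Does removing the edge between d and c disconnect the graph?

No

After removing d - c, the path d-b-a-c still connects them, so the edge is not a bridge.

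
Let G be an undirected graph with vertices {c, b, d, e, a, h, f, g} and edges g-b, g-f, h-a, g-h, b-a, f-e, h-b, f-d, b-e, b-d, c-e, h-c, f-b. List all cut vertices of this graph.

none

Removing h, for instance, still leaves 1 component. No single vertex removal increases the component count — the graph has no articulation points.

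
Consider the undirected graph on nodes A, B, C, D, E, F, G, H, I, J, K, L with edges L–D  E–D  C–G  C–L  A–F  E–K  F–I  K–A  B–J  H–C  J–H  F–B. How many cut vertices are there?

Removing C increases the component count from 1 to 2, so C is a cut vertex.
Removing F increases the component count from 1 to 2, so F is a cut vertex.
By contrast removing E leaves 1 component; it is not a cut vertex. No other vertex is a cut vertex either.

2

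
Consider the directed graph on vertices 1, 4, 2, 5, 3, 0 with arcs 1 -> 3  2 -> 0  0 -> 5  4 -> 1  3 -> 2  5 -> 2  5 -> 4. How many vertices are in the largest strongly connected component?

6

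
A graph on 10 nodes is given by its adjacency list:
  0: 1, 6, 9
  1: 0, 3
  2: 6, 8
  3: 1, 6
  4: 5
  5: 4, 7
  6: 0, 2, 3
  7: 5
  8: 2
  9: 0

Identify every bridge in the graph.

0-9, 2-6, 2-8, 4-5, 5-7

The edges on the cycle 1-0-6-3-1 are not bridges since each lies on that cycle.
But removing 5-7 disconnects 5 from 7; removing 2-8 disconnects 2 from 8; removing 5-4 disconnects 5 from 4; removing 6-2 disconnects 6 from 2 — these are bridges.
In total 5 edges are bridges.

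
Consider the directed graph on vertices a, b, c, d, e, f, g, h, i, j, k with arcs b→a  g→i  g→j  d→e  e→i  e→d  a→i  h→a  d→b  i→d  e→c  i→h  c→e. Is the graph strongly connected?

There is no directed path from h to f, so the graph is not strongly connected.

No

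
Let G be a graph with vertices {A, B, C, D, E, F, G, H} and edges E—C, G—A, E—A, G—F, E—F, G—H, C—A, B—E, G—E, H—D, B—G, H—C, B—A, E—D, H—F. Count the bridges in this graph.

0

The edges on the cycle G-E-F-H-G are not bridges since each lies on that cycle.
Every edge lies on some cycle, so there are no bridges.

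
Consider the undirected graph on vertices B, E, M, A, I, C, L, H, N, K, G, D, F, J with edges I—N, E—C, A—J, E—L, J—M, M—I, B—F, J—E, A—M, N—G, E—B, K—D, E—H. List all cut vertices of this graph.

Removing B increases the component count from 2 to 3, so B is a cut vertex.
Removing E increases the component count from 2 to 6, so E is a cut vertex.
Removing I increases the component count from 2 to 3, so I is a cut vertex.
Likewise J, M, N are cut vertices.
By contrast removing H leaves 2 components; it is not a cut vertex. No other vertex is a cut vertex either.

B, E, I, J, M, N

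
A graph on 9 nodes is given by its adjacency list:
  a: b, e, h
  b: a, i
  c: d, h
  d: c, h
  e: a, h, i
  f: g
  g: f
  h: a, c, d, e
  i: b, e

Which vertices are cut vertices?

h

Removing h increases the component count from 2 to 3, so h is a cut vertex.
By contrast removing a leaves 2 components; it is not a cut vertex. No other vertex is a cut vertex either.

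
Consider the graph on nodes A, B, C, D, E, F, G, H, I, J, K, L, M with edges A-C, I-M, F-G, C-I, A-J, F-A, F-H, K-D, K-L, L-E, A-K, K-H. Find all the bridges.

A-C, A-J, C-I, D-K, E-L, F-G, I-M, K-L

The edges on the cycle F-A-K-H-F are not bridges since each lies on that cycle.
But removing L-K disconnects L from K; removing A-C disconnects A from C; removing C-I disconnects C from I; removing A-J disconnects A from J — these are bridges.
In total 8 edges are bridges.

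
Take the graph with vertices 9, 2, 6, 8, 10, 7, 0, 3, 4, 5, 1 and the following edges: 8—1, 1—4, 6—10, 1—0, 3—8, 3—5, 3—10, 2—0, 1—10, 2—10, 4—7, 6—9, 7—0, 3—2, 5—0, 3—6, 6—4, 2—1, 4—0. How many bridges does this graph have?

The edges on the cycle 3-5-0-2-3 are not bridges since each lies on that cycle.
But removing 6—9 disconnects 6 from 9 — this is a bridge.

1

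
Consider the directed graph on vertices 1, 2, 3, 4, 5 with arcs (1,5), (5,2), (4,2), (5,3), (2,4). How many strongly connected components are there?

4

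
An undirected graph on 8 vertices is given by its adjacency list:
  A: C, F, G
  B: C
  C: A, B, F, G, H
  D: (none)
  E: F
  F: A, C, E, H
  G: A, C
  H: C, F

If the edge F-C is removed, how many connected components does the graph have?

F and C are still connected via F-A-C, so the component count stays at 2.

2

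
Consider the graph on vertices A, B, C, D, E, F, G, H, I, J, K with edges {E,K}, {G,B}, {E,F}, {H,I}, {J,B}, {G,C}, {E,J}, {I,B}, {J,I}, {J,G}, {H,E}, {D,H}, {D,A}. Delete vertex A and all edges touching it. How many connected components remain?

1

With A gone, the remaining components are: {B, C, D, E, F, G, H, I, J, K}.
That is 1 component.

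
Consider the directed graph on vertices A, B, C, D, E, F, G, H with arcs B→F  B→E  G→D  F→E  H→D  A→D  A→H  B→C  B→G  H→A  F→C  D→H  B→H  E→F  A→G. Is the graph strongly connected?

There is no directed path from C to A, so the graph is not strongly connected.

No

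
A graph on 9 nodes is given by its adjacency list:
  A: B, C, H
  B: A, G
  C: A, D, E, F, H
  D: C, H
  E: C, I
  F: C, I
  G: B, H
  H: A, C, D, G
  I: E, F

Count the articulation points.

1

Removing C increases the component count from 1 to 2, so C is a cut vertex.
By contrast removing A leaves 1 component; it is not a cut vertex. No other vertex is a cut vertex either.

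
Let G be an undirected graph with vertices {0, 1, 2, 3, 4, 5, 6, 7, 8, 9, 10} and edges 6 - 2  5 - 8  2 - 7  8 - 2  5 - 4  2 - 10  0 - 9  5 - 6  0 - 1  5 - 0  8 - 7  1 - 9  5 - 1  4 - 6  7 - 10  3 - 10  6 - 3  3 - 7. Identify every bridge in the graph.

The edges on the cycle 5-0-9-1-5 are not bridges since each lies on that cycle.
Every edge lies on some cycle, so there are no bridges.

none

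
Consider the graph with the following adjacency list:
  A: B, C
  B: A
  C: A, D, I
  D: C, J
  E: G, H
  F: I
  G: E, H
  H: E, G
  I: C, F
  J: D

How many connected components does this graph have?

Starting from E we can reach E, G, H. That is one component of size 3.
Starting from A we can reach A, B, C, D, F, I, J. That is one component of size 7.
Total: 2 components.

2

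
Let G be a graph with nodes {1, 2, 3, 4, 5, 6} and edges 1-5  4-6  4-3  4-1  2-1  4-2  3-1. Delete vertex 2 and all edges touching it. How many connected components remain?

1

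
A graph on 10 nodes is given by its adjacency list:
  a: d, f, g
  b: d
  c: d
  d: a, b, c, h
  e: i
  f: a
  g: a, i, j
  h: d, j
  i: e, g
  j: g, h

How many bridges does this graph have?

5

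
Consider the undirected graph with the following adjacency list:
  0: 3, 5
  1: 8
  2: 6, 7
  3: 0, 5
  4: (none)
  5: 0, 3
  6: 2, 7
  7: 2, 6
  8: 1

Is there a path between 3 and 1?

The component containing 3 is {0, 3, 5}, and 1 is not in it.

No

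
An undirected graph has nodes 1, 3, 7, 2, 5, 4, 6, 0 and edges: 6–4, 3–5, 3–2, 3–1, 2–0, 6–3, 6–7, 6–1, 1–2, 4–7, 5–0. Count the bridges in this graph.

0

The edges on the cycle 6-4-7-6 are not bridges since each lies on that cycle.
Every edge lies on some cycle, so there are no bridges.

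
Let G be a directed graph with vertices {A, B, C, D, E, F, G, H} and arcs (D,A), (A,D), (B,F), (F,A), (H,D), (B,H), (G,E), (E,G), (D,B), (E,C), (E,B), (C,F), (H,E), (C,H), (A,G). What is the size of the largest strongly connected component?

8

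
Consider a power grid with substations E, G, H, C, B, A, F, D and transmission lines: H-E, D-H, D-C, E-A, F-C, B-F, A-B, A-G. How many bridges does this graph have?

1

The edges on the cycle D-H-E-A-B-F-C-D are not bridges since each lies on that cycle.
But removing A-G disconnects A from G — this is a bridge.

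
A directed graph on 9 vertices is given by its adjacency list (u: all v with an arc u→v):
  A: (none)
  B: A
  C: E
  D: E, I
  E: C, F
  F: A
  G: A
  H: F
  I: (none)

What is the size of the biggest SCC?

2

{C, E} are all mutually reachable — one SCC of size 2.
{H} is an SCC by itself.
{A} is an SCC by itself.
{F} is an SCC by itself.
{B} is an SCC by itself.
(and 3 more singleton SCCs)
The largest has 2 vertices.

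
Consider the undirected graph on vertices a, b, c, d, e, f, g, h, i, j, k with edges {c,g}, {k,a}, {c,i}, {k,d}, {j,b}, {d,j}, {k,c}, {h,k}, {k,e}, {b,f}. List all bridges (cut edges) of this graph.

removing c—i disconnects c from i; removing b—j disconnects b from j; removing k—a disconnects k from a; removing b—f disconnects b from f — these are bridges.
In total 10 edges are bridges.

a-k, b-f, b-j, c-g, c-i, c-k, d-j, d-k, e-k, h-k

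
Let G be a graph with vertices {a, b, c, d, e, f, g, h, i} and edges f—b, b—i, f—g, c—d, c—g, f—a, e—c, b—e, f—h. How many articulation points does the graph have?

Removing b increases the component count from 1 to 2, so b is a cut vertex.
Removing c increases the component count from 1 to 2, so c is a cut vertex.
Removing f increases the component count from 1 to 3, so f is a cut vertex.
By contrast removing g leaves 1 component; it is not a cut vertex. No other vertex is a cut vertex either.

3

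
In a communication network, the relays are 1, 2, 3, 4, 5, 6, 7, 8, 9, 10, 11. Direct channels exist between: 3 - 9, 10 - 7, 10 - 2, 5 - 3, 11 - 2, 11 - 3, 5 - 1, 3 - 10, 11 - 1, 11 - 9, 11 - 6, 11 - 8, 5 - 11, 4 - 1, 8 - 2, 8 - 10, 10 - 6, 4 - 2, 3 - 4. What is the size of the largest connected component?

11

Starting from 1 we can reach 1, 2, 3, 4, 5, 6, 7, 8, 9, 10, 11. That is one component of size 11.
The largest has 11 vertices.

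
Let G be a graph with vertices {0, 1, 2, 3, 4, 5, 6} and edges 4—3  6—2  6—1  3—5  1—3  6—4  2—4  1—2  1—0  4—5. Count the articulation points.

Removing 1 increases the component count from 1 to 2, so 1 is a cut vertex.
By contrast removing 0 leaves 1 component; it is not a cut vertex. No other vertex is a cut vertex either.

1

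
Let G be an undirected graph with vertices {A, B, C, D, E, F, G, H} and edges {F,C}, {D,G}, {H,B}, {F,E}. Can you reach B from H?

From H we can reach B, H, which includes B.

Yes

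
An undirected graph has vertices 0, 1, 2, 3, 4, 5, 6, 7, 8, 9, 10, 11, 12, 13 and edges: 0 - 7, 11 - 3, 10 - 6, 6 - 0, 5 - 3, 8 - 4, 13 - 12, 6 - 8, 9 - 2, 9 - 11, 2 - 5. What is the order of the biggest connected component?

6

1 is isolated — a component by itself.
Starting from 12 we can reach 12, 13. That is one component of size 2.
Starting from 2 we can reach 2, 3, 5, 9, 11. That is one component of size 5.
Starting from 0 we can reach 0, 4, 6, 7, 8, 10. That is one component of size 6.
The largest has 6 vertices.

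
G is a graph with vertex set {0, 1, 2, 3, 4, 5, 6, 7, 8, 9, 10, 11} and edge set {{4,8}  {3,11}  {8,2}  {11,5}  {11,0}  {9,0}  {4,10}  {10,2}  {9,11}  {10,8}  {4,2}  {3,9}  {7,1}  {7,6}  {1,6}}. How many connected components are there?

3

Starting from 1 we can reach 1, 6, 7. That is one component of size 3.
Starting from 2 we can reach 2, 4, 8, 10. That is one component of size 4.
Starting from 0 we can reach 0, 3, 5, 9, 11. That is one component of size 5.
Total: 3 components.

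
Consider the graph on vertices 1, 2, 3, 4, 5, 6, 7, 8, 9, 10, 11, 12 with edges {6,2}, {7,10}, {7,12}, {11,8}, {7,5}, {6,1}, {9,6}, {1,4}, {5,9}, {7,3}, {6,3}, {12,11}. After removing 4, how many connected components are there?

With 4 gone, the remaining components are: {1, 2, 3, 5, 6, 7, 8, 9, 10, 11, 12}.
That is 1 component.

1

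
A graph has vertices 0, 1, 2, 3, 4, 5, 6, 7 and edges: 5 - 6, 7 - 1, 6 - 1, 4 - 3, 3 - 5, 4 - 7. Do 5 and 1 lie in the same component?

Yes

From 5 we can reach 1, 3, 4, 5, 6, 7, which includes 1.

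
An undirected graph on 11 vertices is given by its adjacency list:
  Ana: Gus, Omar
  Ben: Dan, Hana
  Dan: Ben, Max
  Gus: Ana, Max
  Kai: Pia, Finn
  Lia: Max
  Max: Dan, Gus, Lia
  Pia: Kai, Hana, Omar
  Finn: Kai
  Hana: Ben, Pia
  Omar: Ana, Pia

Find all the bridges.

Finn-Kai, Kai-Pia, Lia-Max

The edges on the cycle Omar-Ana-Gus-Max-Dan-Ben-Hana-Pia-Omar are not bridges since each lies on that cycle.
But removing Lia-Max disconnects Lia from Max; removing Kai-Finn disconnects Kai from Finn; removing Kai-Pia disconnects Kai from Pia — these are bridges.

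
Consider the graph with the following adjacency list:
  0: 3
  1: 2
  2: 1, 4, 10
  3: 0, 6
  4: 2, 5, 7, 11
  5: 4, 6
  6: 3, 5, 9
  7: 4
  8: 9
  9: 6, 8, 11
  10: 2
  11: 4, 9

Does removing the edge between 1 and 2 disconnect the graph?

Removing 1-2 leaves no path between 1 and 2: the component count goes from 1 to 2. So it is a bridge.

Yes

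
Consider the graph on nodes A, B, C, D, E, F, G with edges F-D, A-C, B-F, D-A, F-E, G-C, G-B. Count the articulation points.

1

Removing F increases the component count from 1 to 2, so F is a cut vertex.
By contrast removing A leaves 1 component; it is not a cut vertex. No other vertex is a cut vertex either.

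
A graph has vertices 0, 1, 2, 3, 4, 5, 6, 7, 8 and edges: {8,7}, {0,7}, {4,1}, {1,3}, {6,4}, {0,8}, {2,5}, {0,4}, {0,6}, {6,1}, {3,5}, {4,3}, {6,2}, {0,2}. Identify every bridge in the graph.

The edges on the cycle 0-8-7-0 are not bridges since each lies on that cycle.
Every edge lies on some cycle, so there are no bridges.

none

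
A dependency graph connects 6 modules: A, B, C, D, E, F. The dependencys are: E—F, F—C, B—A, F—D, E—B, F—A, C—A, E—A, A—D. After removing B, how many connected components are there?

1

With B gone, the remaining components are: {A, C, D, E, F}.
That is 1 component.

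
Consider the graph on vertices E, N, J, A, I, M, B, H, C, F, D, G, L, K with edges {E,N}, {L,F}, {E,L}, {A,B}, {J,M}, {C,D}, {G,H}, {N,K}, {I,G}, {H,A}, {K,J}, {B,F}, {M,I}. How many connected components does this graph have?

Starting from C we can reach C, D. That is one component of size 2.
Starting from A we can reach A, B, E, F, G, H, I, J, K, L, M, N. That is one component of size 12.
Total: 2 components.

2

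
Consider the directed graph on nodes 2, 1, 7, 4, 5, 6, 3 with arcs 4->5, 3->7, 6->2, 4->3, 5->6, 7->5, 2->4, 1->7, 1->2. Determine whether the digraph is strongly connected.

No

There is no directed path from 7 to 1, so the graph is not strongly connected.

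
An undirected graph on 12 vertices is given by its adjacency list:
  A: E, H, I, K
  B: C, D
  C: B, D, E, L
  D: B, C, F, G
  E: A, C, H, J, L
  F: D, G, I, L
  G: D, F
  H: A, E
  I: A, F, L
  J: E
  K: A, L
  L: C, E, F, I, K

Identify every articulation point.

Removing E increases the component count from 1 to 2, so E is a cut vertex.
By contrast removing A leaves 1 component; it is not a cut vertex. No other vertex is a cut vertex either.

E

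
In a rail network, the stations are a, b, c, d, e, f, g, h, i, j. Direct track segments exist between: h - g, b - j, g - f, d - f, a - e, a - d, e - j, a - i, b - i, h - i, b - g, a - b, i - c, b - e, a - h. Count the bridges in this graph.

The edges on the cycle a-h-g-b-a are not bridges since each lies on that cycle.
But removing i - c disconnects i from c — this is a bridge.

1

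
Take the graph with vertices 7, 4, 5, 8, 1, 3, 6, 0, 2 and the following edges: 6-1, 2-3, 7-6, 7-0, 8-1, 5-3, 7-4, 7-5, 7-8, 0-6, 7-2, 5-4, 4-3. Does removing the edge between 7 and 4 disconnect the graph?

No

After removing 7-4, the path 7-5-4 still connects them, so the edge is not a bridge.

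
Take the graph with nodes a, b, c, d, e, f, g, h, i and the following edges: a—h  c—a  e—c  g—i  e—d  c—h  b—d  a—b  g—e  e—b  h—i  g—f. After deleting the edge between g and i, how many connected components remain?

g and i are still connected via g-e-c-h-i, so the component count stays at 1.

1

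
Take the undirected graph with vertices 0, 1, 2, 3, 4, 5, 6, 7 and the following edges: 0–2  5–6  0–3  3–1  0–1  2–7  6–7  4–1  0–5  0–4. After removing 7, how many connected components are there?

1

With 7 gone, the remaining components are: {0, 1, 2, 3, 4, 5, 6}.
That is 1 component.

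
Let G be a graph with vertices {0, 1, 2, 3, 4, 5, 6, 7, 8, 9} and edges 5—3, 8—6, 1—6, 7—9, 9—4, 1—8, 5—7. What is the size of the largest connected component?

5

0 is isolated — a component by itself.
2 is isolated — a component by itself.
Starting from 1 we can reach 1, 6, 8. That is one component of size 3.
Starting from 3 we can reach 3, 4, 5, 7, 9. That is one component of size 5.
The largest has 5 vertices.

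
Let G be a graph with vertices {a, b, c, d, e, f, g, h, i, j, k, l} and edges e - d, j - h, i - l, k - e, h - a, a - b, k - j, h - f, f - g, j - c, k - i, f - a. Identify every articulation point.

Removing a increases the component count from 1 to 2, so a is a cut vertex.
Removing e increases the component count from 1 to 2, so e is a cut vertex.
Removing f increases the component count from 1 to 2, so f is a cut vertex.
Likewise h, i, j, k are cut vertices.
By contrast removing l leaves 1 component; it is not a cut vertex. No other vertex is a cut vertex either.

a, e, f, h, i, j, k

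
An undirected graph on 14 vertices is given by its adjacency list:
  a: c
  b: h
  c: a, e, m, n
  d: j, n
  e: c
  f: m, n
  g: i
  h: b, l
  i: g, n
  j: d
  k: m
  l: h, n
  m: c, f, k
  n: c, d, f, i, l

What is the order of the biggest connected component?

14

Starting from a we can reach a, b, c, d, e, f, g, h, i, j, k, l, m, n. That is one component of size 14.
The largest has 14 vertices.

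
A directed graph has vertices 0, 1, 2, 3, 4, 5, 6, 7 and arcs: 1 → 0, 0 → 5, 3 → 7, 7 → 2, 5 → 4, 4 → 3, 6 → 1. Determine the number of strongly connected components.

{5} is an SCC by itself.
{6} is an SCC by itself.
{3} is an SCC by itself.
{2} is an SCC by itself.
{0} is an SCC by itself.
(and 3 more singleton SCCs)
That gives 8 strongly connected components.

8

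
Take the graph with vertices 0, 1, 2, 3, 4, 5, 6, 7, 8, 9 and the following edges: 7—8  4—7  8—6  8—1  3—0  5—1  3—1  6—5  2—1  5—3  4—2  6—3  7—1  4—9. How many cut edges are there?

2

The edges on the cycle 6-5-3-6 are not bridges since each lies on that cycle.
But removing 9—4 disconnects 9 from 4; removing 0—3 disconnects 0 from 3 — these are bridges.
That makes 2 bridges.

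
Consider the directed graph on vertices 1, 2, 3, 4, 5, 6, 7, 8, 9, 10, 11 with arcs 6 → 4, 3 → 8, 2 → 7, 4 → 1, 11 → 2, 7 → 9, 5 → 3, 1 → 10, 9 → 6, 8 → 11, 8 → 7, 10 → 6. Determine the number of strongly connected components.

{1, 4, 6, 10} are all mutually reachable — one SCC of size 4.
{2} is an SCC by itself.
{5} is an SCC by itself.
{8} is an SCC by itself.
{7} is an SCC by itself.
(and 3 more singleton SCCs)
That gives 8 strongly connected components.

8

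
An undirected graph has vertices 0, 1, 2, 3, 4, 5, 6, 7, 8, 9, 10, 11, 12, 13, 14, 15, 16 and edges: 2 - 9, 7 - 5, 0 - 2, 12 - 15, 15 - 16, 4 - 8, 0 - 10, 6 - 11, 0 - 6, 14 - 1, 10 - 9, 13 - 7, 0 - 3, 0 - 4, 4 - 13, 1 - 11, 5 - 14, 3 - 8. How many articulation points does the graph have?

2

Removing 0 increases the component count from 2 to 3, so 0 is a cut vertex.
Removing 15 increases the component count from 2 to 3, so 15 is a cut vertex.
By contrast removing 7 leaves 2 components; it is not a cut vertex. No other vertex is a cut vertex either.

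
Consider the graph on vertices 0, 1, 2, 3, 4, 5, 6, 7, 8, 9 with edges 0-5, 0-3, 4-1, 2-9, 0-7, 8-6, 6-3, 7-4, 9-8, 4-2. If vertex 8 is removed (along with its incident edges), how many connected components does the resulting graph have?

1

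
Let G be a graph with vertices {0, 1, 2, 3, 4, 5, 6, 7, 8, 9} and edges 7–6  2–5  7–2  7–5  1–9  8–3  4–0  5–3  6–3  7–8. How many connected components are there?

Starting from 0 we can reach 0, 4. That is one component of size 2.
Starting from 1 we can reach 1, 9. That is one component of size 2.
Starting from 2 we can reach 2, 3, 5, 6, 7, 8. That is one component of size 6.
Total: 3 components.

3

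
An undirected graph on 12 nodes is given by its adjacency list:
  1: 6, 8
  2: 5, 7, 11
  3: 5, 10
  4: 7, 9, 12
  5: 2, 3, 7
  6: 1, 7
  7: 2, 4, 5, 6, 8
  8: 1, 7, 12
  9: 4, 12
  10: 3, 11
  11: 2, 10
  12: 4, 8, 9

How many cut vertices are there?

Removing 7 increases the component count from 1 to 2, so 7 is a cut vertex.
By contrast removing 1 leaves 1 component; it is not a cut vertex. No other vertex is a cut vertex either.

1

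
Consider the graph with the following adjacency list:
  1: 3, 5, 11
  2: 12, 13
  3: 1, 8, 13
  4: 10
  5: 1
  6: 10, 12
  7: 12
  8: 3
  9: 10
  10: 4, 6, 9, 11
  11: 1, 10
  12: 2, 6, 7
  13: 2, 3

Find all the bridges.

1-5, 10-4, 10-9, 12-7, 3-8

The edges on the cycle 1-11-10-6-12-2-13-3-1 are not bridges since each lies on that cycle.
But removing 7-12 disconnects 7 from 12; removing 9-10 disconnects 9 from 10; removing 8-3 disconnects 8 from 3; removing 10-4 disconnects 10 from 4 — these are bridges.
In total 5 edges are bridges.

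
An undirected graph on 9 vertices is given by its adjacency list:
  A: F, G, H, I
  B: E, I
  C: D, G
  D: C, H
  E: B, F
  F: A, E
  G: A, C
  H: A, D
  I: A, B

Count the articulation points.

Removing A increases the component count from 1 to 2, so A is a cut vertex.
By contrast removing C leaves 1 component; it is not a cut vertex. No other vertex is a cut vertex either.

1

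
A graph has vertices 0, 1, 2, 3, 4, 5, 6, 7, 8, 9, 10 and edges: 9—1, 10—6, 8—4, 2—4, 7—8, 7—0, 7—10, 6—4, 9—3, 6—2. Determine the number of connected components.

3

5 is isolated — a component by itself.
Starting from 1 we can reach 1, 3, 9. That is one component of size 3.
Starting from 0 we can reach 0, 2, 4, 6, 7, 8, 10. That is one component of size 7.
Total: 3 components.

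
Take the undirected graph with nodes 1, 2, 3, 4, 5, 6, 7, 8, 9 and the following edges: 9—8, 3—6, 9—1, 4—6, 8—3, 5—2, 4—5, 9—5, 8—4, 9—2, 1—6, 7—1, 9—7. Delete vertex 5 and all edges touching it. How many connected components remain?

1

With 5 gone, the remaining components are: {1, 2, 3, 4, 6, 7, 8, 9}.
That is 1 component.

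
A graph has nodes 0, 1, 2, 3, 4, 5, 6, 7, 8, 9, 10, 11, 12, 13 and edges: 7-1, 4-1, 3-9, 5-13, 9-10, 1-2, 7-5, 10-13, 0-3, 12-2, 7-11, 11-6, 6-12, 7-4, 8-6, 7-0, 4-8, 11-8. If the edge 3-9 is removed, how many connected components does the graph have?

3 and 9 are still connected via 3-0-7-5-13-10-9, so the component count stays at 1.

1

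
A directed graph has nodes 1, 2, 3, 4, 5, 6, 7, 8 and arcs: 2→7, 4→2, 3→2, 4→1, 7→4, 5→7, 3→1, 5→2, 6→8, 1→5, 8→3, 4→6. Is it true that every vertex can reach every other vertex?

From 6 we can reach every vertex (1, 2, 3, 4, 5, 6, 7, 8), and every vertex can reach 6 (1, 2, 3, 4, 5, 6, 7, 8). So the whole graph is one strongly connected component.

Yes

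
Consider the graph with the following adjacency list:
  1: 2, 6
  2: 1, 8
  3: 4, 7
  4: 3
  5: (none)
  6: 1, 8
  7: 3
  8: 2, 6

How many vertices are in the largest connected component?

5 is isolated — a component by itself.
Starting from 3 we can reach 3, 4, 7. That is one component of size 3.
Starting from 1 we can reach 1, 2, 6, 8. That is one component of size 4.
The largest has 4 vertices.

4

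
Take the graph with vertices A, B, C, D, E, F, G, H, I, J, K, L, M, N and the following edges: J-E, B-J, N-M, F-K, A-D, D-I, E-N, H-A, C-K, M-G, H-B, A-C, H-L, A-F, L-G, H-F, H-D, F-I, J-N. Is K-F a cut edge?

No

After removing K-F, the path K-C-A-F still connects them, so the edge is not a bridge.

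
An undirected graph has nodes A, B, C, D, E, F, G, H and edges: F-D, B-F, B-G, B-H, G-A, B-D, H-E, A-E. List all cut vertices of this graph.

B

Removing B increases the component count from 2 to 3, so B is a cut vertex.
By contrast removing D leaves 2 components; it is not a cut vertex. No other vertex is a cut vertex either.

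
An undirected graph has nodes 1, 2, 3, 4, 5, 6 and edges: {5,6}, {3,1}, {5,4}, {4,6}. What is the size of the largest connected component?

2 is isolated — a component by itself.
Starting from 1 we can reach 1, 3. That is one component of size 2.
Starting from 4 we can reach 4, 5, 6. That is one component of size 3.
The largest has 3 vertices.

3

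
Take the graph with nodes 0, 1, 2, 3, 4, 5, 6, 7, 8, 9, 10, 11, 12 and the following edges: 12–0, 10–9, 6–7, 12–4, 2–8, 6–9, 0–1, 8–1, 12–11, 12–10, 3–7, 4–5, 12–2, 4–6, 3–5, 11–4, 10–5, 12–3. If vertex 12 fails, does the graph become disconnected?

Yes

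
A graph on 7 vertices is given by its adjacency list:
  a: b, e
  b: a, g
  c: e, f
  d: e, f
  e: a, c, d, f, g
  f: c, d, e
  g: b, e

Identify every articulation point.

Removing e increases the component count from 1 to 2, so e is a cut vertex.
By contrast removing d leaves 1 component; it is not a cut vertex. No other vertex is a cut vertex either.

e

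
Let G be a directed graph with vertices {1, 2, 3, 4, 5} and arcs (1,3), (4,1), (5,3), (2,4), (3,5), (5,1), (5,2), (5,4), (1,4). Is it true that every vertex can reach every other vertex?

Yes

From 3 we can reach every vertex (1, 2, 3, 4, 5), and every vertex can reach 3 (1, 2, 3, 4, 5). So the whole graph is one strongly connected component.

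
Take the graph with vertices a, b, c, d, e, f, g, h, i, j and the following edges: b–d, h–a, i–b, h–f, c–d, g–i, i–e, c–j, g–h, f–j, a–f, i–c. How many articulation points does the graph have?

1

Removing i increases the component count from 1 to 2, so i is a cut vertex.
By contrast removing b leaves 1 component; it is not a cut vertex. No other vertex is a cut vertex either.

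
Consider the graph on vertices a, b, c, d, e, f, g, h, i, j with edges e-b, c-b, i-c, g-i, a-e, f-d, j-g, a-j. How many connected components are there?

3

h is isolated — a component by itself.
Starting from d we can reach d, f. That is one component of size 2.
Starting from a we can reach a, b, c, e, g, i, j. That is one component of size 7.
Total: 3 components.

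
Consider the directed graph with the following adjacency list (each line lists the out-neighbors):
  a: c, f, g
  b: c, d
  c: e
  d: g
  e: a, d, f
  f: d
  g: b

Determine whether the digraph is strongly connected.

Yes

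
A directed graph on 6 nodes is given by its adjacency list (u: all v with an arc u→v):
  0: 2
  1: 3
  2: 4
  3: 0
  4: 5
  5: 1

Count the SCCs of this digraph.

1

{0, 1, 2, 3, 4, 5} are all mutually reachable — one SCC of size 6.
That gives 1 strongly connected component.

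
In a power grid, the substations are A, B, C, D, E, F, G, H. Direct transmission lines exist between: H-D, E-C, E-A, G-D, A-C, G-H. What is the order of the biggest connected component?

B is isolated — a component by itself.
F is isolated — a component by itself.
Starting from A we can reach A, C, E. That is one component of size 3.
Starting from D we can reach D, G, H. That is one component of size 3.
The largest has 3 vertices.

3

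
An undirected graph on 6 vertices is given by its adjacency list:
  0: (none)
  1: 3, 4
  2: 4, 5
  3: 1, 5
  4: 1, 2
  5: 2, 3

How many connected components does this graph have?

0 is isolated — a component by itself.
Starting from 1 we can reach 1, 2, 3, 4, 5. That is one component of size 5.
Total: 2 components.

2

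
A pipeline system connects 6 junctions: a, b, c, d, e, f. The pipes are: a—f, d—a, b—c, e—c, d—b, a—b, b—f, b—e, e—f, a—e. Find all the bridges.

none

The edges on the cycle a-b-c-e-a are not bridges since each lies on that cycle.
Every edge lies on some cycle, so there are no bridges.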